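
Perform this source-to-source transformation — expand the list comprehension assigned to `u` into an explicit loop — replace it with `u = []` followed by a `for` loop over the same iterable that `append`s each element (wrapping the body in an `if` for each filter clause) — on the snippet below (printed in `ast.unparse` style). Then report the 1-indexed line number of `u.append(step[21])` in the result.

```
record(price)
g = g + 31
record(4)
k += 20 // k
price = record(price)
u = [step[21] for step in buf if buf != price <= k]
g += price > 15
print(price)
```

9

Transformed code:
record(price)
g = g + 31
record(4)
k += 20 // k
price = record(price)
u = []
for step in buf:
    if buf != price <= k:
        u.append(step[21])
g += price > 15
print(price)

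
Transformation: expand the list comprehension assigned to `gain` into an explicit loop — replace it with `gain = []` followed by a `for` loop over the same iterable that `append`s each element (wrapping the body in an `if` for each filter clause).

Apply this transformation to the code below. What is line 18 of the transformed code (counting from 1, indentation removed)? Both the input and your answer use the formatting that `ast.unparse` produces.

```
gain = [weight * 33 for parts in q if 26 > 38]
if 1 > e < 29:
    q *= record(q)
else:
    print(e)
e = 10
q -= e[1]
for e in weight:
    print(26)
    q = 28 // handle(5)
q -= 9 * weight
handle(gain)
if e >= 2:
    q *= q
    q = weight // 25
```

Transformed code:
gain = []
for parts in q:
    if 26 > 38:
        gain.append(weight * 33)
if 1 > e < 29:
    q *= record(q)
else:
    print(e)
e = 10
q -= e[1]
for e in weight:
    print(26)
    q = 28 // handle(5)
q -= 9 * weight
handle(gain)
if e >= 2:
    q *= q
    q = weight // 25

q = weight // 25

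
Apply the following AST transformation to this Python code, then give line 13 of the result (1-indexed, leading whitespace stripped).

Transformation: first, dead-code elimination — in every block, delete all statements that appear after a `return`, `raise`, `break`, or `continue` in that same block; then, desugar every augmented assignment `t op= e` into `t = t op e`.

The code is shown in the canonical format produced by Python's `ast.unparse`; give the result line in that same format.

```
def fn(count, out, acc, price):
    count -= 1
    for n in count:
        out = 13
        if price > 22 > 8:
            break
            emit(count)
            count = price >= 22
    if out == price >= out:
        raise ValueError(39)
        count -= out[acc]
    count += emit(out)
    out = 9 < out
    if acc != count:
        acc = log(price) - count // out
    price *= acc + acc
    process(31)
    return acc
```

Transformed code:
def fn(count, out, acc, price):
    count = count - 1
    for n in count:
        out = 13
        if price > 22 > 8:
            break
    if out == price >= out:
        raise ValueError(39)
    count = count + emit(out)
    out = 9 < out
    if acc != count:
        acc = log(price) - count // out
    price = price * (acc + acc)
    process(31)
    return acc

price = price * (acc + acc)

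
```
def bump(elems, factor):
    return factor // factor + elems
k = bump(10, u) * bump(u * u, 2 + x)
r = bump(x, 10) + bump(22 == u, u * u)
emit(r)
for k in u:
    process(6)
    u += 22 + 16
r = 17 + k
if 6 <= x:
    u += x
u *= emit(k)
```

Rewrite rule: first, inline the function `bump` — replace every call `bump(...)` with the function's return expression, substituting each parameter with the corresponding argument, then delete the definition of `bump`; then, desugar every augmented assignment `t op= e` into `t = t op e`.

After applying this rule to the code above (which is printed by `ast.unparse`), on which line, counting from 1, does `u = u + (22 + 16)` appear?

Transformed code:
k = (u // u + 10) * ((2 + x) // (2 + x) + u * u)
r = 10 // 10 + x + (u * u // (u * u) + (22 == u))
emit(r)
for k in u:
    process(6)
    u = u + (22 + 16)
r = 17 + k
if 6 <= x:
    u = u + x
u = u * emit(k)

6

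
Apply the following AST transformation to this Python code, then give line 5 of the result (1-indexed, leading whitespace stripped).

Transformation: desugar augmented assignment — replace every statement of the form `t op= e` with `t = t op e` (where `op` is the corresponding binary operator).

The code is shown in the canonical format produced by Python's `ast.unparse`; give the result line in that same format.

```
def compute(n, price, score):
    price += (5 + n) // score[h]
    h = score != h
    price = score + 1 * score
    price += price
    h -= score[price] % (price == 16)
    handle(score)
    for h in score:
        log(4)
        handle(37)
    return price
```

price = price + price

Transformed code:
def compute(n, price, score):
    price = price + (5 + n) // score[h]
    h = score != h
    price = score + 1 * score
    price = price + price
    h = h - score[price] % (price == 16)
    handle(score)
    for h in score:
        log(4)
        handle(37)
    return price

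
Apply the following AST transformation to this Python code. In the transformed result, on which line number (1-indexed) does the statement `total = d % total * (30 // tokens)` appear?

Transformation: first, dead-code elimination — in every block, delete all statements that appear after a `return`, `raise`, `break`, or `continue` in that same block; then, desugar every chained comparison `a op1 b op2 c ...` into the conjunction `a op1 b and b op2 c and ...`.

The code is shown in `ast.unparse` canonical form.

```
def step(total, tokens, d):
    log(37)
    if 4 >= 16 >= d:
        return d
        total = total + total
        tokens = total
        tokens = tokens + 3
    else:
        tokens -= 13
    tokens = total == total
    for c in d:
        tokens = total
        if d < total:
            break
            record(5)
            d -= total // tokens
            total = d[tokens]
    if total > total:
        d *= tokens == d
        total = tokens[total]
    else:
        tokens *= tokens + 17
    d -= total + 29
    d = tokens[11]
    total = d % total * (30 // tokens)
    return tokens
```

19

Transformed code:
def step(total, tokens, d):
    log(37)
    if 4 >= 16 and 16 >= d:
        return d
    else:
        tokens -= 13
    tokens = total == total
    for c in d:
        tokens = total
        if d < total:
            break
    if total > total:
        d *= tokens == d
        total = tokens[total]
    else:
        tokens *= tokens + 17
    d -= total + 29
    d = tokens[11]
    total = d % total * (30 // tokens)
    return tokens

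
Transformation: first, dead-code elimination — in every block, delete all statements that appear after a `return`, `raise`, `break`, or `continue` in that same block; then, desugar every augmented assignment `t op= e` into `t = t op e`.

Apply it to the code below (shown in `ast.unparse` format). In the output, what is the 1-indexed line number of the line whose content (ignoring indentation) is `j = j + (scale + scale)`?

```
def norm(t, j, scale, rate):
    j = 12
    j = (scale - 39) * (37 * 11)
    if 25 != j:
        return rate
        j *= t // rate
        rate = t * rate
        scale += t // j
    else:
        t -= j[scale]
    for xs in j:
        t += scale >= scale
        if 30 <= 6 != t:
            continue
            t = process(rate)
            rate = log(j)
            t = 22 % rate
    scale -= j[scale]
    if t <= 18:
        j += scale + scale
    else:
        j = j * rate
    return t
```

Transformed code:
def norm(t, j, scale, rate):
    j = 12
    j = (scale - 39) * (37 * 11)
    if 25 != j:
        return rate
    else:
        t = t - j[scale]
    for xs in j:
        t = t + (scale >= scale)
        if 30 <= 6 != t:
            continue
    scale = scale - j[scale]
    if t <= 18:
        j = j + (scale + scale)
    else:
        j = j * rate
    return t

14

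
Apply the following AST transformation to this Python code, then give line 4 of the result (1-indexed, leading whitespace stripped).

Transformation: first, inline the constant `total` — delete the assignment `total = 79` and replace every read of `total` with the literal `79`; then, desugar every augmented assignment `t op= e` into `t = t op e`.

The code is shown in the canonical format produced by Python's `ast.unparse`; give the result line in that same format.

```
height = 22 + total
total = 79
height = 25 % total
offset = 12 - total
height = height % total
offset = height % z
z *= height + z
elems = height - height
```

Transformed code:
height = 22 + 79
height = 25 % 79
offset = 12 - 79
height = height % 79
offset = height % z
z = z * (height + z)
elems = height - height

height = height % 79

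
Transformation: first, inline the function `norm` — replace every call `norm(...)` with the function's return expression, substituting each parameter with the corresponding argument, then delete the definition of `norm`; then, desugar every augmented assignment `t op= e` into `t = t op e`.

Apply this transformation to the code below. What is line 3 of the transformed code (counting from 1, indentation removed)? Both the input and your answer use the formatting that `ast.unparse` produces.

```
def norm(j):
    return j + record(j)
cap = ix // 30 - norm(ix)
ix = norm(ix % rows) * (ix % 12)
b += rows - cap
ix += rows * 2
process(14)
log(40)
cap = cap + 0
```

b = b + (rows - cap)

Transformed code:
cap = ix // 30 - (ix + record(ix))
ix = (ix % rows + record(ix % rows)) * (ix % 12)
b = b + (rows - cap)
ix = ix + rows * 2
process(14)
log(40)
cap = cap + 0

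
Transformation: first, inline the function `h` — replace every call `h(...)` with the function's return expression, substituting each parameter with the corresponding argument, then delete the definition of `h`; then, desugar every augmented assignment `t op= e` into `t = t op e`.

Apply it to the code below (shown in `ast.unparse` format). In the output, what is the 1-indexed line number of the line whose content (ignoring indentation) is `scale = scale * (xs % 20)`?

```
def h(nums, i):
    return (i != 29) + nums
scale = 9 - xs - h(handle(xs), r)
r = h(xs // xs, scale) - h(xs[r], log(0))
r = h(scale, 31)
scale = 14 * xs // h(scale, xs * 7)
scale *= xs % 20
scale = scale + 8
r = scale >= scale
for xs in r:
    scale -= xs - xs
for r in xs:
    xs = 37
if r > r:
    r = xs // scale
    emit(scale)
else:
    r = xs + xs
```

Transformed code:
scale = 9 - xs - ((r != 29) + handle(xs))
r = (scale != 29) + xs // xs - ((log(0) != 29) + xs[r])
r = (31 != 29) + scale
scale = 14 * xs // ((xs * 7 != 29) + scale)
scale = scale * (xs % 20)
scale = scale + 8
r = scale >= scale
for xs in r:
    scale = scale - (xs - xs)
for r in xs:
    xs = 37
if r > r:
    r = xs // scale
    emit(scale)
else:
    r = xs + xs

5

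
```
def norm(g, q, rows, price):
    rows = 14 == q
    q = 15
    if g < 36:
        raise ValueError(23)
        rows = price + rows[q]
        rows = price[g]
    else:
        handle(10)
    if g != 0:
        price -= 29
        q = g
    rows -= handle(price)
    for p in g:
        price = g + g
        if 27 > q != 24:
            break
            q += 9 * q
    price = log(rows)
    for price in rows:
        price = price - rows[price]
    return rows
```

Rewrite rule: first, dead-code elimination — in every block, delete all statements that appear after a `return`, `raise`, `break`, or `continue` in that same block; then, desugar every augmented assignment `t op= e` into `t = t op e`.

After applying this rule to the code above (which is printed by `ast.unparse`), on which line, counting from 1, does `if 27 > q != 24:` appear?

Transformed code:
def norm(g, q, rows, price):
    rows = 14 == q
    q = 15
    if g < 36:
        raise ValueError(23)
    else:
        handle(10)
    if g != 0:
        price = price - 29
        q = g
    rows = rows - handle(price)
    for p in g:
        price = g + g
        if 27 > q != 24:
            break
    price = log(rows)
    for price in rows:
        price = price - rows[price]
    return rows

14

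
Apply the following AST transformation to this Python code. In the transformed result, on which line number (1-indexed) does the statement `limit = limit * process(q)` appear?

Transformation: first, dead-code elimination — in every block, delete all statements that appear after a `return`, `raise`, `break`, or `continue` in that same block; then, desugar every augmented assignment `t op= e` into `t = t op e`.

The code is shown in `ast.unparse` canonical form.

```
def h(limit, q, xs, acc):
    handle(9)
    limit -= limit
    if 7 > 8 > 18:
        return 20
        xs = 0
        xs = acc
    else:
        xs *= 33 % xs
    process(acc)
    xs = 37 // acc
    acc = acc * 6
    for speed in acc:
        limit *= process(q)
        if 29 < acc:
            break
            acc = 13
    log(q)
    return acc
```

12

Transformed code:
def h(limit, q, xs, acc):
    handle(9)
    limit = limit - limit
    if 7 > 8 > 18:
        return 20
    else:
        xs = xs * (33 % xs)
    process(acc)
    xs = 37 // acc
    acc = acc * 6
    for speed in acc:
        limit = limit * process(q)
        if 29 < acc:
            break
    log(q)
    return acc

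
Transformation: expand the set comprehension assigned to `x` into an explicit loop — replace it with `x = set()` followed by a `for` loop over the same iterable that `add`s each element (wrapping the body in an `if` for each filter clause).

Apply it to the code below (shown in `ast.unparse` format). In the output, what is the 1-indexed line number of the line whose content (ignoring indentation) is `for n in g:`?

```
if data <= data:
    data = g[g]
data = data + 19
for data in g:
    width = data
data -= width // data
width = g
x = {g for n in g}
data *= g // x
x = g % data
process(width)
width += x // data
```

9

Transformed code:
if data <= data:
    data = g[g]
data = data + 19
for data in g:
    width = data
data -= width // data
width = g
x = set()
for n in g:
    x.add(g)
data *= g // x
x = g % data
process(width)
width += x // data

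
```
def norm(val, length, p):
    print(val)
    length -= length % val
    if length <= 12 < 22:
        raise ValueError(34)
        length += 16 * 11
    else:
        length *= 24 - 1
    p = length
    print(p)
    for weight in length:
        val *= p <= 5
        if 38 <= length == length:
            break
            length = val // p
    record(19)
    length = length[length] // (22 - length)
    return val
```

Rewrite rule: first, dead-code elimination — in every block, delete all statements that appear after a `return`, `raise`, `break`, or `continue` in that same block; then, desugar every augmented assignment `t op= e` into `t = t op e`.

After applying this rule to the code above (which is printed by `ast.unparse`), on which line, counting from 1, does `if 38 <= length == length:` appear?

12

Transformed code:
def norm(val, length, p):
    print(val)
    length = length - length % val
    if length <= 12 < 22:
        raise ValueError(34)
    else:
        length = length * (24 - 1)
    p = length
    print(p)
    for weight in length:
        val = val * (p <= 5)
        if 38 <= length == length:
            break
    record(19)
    length = length[length] // (22 - length)
    return val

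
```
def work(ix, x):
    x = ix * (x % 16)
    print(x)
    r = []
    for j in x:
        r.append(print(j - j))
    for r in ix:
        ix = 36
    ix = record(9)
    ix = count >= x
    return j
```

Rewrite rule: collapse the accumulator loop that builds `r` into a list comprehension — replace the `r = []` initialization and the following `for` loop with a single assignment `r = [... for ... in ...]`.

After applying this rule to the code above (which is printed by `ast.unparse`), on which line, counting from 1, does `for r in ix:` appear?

Transformed code:
def work(ix, x):
    x = ix * (x % 16)
    print(x)
    r = [print(j - j) for j in x]
    for r in ix:
        ix = 36
    ix = record(9)
    ix = count >= x
    return j

5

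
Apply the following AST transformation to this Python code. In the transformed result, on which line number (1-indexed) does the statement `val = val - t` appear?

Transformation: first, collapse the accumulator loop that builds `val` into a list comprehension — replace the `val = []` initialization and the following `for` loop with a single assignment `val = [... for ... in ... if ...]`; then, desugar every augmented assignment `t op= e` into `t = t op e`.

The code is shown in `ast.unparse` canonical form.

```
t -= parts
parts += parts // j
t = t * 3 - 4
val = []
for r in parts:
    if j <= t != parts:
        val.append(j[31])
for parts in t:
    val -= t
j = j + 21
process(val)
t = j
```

6

Transformed code:
t = t - parts
parts = parts + parts // j
t = t * 3 - 4
val = [j[31] for r in parts if j <= t != parts]
for parts in t:
    val = val - t
j = j + 21
process(val)
t = j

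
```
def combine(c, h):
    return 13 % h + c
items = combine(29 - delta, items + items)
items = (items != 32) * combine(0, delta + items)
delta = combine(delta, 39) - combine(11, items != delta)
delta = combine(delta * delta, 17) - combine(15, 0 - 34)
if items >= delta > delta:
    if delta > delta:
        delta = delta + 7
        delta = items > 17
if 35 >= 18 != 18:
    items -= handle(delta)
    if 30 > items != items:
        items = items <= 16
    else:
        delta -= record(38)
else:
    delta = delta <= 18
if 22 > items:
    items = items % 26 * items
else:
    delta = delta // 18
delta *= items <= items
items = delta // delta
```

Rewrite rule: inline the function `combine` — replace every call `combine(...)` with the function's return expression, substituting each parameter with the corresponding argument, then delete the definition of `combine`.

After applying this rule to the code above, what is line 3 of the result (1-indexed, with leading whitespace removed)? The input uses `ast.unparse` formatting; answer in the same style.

Transformed code:
items = 13 % (items + items) + (29 - delta)
items = (items != 32) * (13 % (delta + items) + 0)
delta = 13 % 39 + delta - (13 % (items != delta) + 11)
delta = 13 % 17 + delta * delta - (13 % (0 - 34) + 15)
if items >= delta > delta:
    if delta > delta:
        delta = delta + 7
        delta = items > 17
if 35 >= 18 != 18:
    items -= handle(delta)
    if 30 > items != items:
        items = items <= 16
    else:
        delta -= record(38)
else:
    delta = delta <= 18
if 22 > items:
    items = items % 26 * items
else:
    delta = delta // 18
delta *= items <= items
items = delta // delta

delta = 13 % 39 + delta - (13 % (items != delta) + 11)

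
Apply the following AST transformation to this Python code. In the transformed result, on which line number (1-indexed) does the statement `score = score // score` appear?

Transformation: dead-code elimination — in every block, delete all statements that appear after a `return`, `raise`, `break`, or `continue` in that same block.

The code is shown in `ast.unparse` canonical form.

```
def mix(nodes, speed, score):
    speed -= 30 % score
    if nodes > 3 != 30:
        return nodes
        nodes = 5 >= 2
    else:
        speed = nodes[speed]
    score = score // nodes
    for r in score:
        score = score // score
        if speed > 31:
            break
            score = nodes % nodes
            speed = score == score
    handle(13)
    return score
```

Transformed code:
def mix(nodes, speed, score):
    speed -= 30 % score
    if nodes > 3 != 30:
        return nodes
    else:
        speed = nodes[speed]
    score = score // nodes
    for r in score:
        score = score // score
        if speed > 31:
            break
    handle(13)
    return score

9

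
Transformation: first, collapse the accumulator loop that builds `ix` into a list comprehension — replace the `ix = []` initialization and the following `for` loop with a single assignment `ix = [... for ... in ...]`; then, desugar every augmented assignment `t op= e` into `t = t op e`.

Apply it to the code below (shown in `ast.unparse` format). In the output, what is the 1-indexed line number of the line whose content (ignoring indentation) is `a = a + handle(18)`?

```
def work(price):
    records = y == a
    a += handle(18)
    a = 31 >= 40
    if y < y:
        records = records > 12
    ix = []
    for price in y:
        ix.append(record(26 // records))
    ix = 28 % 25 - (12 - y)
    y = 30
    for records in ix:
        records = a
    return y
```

Transformed code:
def work(price):
    records = y == a
    a = a + handle(18)
    a = 31 >= 40
    if y < y:
        records = records > 12
    ix = [record(26 // records) for price in y]
    ix = 28 % 25 - (12 - y)
    y = 30
    for records in ix:
        records = a
    return y

3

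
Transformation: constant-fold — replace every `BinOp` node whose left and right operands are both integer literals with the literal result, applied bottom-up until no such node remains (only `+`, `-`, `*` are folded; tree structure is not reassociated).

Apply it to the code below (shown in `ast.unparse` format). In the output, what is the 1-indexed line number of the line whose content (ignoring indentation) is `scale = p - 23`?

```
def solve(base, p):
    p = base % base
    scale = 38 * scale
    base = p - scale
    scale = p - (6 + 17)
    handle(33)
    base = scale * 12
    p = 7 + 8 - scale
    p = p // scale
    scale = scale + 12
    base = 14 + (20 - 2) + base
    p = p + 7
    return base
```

5

Transformed code:
def solve(base, p):
    p = base % base
    scale = 38 * scale
    base = p - scale
    scale = p - 23
    handle(33)
    base = scale * 12
    p = 15 - scale
    p = p // scale
    scale = scale + 12
    base = 32 + base
    p = p + 7
    return base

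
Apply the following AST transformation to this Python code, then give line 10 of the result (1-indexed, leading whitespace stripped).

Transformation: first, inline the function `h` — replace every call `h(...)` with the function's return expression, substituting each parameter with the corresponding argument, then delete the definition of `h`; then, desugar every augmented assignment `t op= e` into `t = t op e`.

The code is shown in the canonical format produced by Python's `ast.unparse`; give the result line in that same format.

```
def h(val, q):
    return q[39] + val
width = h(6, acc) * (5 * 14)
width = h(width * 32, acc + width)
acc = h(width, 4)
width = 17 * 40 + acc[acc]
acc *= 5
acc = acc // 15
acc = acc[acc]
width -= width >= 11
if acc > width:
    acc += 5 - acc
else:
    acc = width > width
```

acc = acc + (5 - acc)

Transformed code:
width = (acc[39] + 6) * (5 * 14)
width = (acc + width)[39] + width * 32
acc = 4[39] + width
width = 17 * 40 + acc[acc]
acc = acc * 5
acc = acc // 15
acc = acc[acc]
width = width - (width >= 11)
if acc > width:
    acc = acc + (5 - acc)
else:
    acc = width > width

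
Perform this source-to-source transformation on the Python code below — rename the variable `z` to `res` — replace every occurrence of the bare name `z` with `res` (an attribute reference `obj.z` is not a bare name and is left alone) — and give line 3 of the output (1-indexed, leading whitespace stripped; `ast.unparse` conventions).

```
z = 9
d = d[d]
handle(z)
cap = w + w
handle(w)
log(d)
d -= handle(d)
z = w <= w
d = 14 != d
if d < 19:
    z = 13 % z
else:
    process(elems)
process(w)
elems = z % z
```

handle(res)

Transformed code:
res = 9
d = d[d]
handle(res)
cap = w + w
handle(w)
log(d)
d -= handle(d)
res = w <= w
d = 14 != d
if d < 19:
    res = 13 % res
else:
    process(elems)
process(w)
elems = res % res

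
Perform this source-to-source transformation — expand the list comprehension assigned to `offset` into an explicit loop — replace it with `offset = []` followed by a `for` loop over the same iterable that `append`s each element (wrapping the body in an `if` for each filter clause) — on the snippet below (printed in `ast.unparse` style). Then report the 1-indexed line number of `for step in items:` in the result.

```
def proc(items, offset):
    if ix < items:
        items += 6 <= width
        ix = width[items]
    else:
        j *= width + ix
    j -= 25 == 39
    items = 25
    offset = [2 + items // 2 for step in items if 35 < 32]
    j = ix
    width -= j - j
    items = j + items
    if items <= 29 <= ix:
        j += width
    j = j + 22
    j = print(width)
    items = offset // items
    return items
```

10

Transformed code:
def proc(items, offset):
    if ix < items:
        items += 6 <= width
        ix = width[items]
    else:
        j *= width + ix
    j -= 25 == 39
    items = 25
    offset = []
    for step in items:
        if 35 < 32:
            offset.append(2 + items // 2)
    j = ix
    width -= j - j
    items = j + items
    if items <= 29 <= ix:
        j += width
    j = j + 22
    j = print(width)
    items = offset // items
    return items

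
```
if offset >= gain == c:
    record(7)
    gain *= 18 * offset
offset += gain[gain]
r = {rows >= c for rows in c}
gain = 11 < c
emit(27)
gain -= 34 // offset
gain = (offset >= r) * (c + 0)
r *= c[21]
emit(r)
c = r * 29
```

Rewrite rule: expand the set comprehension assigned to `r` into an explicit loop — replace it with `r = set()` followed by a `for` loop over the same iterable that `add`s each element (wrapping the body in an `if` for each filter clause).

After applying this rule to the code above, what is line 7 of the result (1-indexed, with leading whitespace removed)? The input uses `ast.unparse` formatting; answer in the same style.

r.add(rows >= c)

Transformed code:
if offset >= gain == c:
    record(7)
    gain *= 18 * offset
offset += gain[gain]
r = set()
for rows in c:
    r.add(rows >= c)
gain = 11 < c
emit(27)
gain -= 34 // offset
gain = (offset >= r) * (c + 0)
r *= c[21]
emit(r)
c = r * 29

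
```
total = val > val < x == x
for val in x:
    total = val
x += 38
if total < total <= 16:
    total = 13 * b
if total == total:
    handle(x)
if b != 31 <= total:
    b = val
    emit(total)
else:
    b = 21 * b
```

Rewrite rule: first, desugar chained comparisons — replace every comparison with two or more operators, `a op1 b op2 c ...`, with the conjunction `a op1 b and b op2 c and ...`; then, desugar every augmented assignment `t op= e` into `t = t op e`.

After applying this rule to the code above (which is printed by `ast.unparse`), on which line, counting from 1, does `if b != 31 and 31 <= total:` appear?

Transformed code:
total = val > val and val < x and (x == x)
for val in x:
    total = val
x = x + 38
if total < total and total <= 16:
    total = 13 * b
if total == total:
    handle(x)
if b != 31 and 31 <= total:
    b = val
    emit(total)
else:
    b = 21 * b

9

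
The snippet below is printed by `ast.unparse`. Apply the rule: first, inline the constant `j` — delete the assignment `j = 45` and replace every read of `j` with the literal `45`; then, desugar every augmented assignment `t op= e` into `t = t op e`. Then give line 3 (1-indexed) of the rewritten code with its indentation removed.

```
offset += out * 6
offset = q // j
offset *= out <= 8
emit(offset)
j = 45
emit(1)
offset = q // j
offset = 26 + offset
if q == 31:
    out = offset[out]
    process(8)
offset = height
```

Transformed code:
offset = offset + out * 6
offset = q // 45
offset = offset * (out <= 8)
emit(offset)
emit(1)
offset = q // 45
offset = 26 + offset
if q == 31:
    out = offset[out]
    process(8)
offset = height

offset = offset * (out <= 8)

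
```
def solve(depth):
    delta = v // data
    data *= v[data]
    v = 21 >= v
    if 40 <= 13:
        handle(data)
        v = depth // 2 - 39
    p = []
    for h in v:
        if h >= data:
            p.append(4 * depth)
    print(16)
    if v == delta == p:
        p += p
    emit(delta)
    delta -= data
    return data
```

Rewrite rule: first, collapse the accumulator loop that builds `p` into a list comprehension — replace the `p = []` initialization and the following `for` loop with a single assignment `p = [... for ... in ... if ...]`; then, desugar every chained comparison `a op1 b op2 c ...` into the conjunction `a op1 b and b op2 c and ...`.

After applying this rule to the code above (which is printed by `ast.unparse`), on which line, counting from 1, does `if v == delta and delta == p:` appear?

10

Transformed code:
def solve(depth):
    delta = v // data
    data *= v[data]
    v = 21 >= v
    if 40 <= 13:
        handle(data)
        v = depth // 2 - 39
    p = [4 * depth for h in v if h >= data]
    print(16)
    if v == delta and delta == p:
        p += p
    emit(delta)
    delta -= data
    return data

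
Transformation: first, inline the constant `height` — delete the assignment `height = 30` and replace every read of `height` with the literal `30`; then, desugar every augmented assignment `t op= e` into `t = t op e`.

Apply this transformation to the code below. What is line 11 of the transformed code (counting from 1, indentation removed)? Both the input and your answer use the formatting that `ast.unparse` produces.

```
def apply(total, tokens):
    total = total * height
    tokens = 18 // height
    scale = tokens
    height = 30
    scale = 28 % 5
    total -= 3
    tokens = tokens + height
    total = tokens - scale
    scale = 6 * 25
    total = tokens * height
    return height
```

Transformed code:
def apply(total, tokens):
    total = total * 30
    tokens = 18 // 30
    scale = tokens
    scale = 28 % 5
    total = total - 3
    tokens = tokens + 30
    total = tokens - scale
    scale = 6 * 25
    total = tokens * 30
    return 30

return 30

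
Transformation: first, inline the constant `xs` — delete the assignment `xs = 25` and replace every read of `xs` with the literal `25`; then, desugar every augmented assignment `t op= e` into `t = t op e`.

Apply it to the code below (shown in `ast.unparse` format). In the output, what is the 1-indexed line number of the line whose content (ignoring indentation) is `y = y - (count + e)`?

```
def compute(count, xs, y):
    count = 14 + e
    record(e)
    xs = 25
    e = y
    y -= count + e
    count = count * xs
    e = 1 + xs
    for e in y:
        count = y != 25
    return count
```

Transformed code:
def compute(count, xs, y):
    count = 14 + e
    record(e)
    e = y
    y = y - (count + e)
    count = count * 25
    e = 1 + 25
    for e in y:
        count = y != 25
    return count

5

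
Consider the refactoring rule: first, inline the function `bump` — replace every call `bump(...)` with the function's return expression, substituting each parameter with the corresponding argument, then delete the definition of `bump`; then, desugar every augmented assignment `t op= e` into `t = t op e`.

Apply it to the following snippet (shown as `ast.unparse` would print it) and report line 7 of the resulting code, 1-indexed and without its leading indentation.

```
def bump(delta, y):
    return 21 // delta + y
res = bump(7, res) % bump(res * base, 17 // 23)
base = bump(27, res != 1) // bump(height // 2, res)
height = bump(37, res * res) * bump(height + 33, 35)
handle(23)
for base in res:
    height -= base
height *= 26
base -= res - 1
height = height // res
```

height = height * 26

Transformed code:
res = (21 // 7 + res) % (21 // (res * base) + 17 // 23)
base = (21 // 27 + (res != 1)) // (21 // (height // 2) + res)
height = (21 // 37 + res * res) * (21 // (height + 33) + 35)
handle(23)
for base in res:
    height = height - base
height = height * 26
base = base - (res - 1)
height = height // res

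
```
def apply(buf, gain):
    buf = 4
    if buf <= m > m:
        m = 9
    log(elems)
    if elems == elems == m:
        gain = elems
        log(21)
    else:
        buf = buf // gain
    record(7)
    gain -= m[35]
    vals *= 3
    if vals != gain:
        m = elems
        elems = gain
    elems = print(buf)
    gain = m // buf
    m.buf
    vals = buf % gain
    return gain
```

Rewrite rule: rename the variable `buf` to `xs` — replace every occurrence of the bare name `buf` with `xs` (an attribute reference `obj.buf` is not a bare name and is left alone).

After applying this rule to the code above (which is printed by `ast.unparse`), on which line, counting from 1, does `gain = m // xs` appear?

Transformed code:
def apply(xs, gain):
    xs = 4
    if xs <= m > m:
        m = 9
    log(elems)
    if elems == elems == m:
        gain = elems
        log(21)
    else:
        xs = xs // gain
    record(7)
    gain -= m[35]
    vals *= 3
    if vals != gain:
        m = elems
        elems = gain
    elems = print(xs)
    gain = m // xs
    m.buf
    vals = xs % gain
    return gain

18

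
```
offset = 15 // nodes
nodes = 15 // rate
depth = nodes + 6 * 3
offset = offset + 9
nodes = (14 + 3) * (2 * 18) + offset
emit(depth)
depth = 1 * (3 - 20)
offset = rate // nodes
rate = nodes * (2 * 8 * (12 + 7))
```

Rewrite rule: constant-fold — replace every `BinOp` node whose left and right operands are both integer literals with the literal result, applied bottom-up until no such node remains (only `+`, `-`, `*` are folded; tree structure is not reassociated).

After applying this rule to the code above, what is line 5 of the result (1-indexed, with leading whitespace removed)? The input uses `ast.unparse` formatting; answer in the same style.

nodes = 612 + offset

Transformed code:
offset = 15 // nodes
nodes = 15 // rate
depth = nodes + 18
offset = offset + 9
nodes = 612 + offset
emit(depth)
depth = -17
offset = rate // nodes
rate = nodes * 304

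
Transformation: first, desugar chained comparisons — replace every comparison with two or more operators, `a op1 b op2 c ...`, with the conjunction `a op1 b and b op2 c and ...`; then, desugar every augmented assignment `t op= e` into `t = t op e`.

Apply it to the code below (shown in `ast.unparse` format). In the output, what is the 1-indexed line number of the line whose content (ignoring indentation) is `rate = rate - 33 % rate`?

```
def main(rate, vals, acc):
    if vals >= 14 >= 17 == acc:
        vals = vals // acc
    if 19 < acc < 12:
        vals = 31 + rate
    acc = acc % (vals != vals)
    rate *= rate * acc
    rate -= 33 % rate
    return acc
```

Transformed code:
def main(rate, vals, acc):
    if vals >= 14 and 14 >= 17 and (17 == acc):
        vals = vals // acc
    if 19 < acc and acc < 12:
        vals = 31 + rate
    acc = acc % (vals != vals)
    rate = rate * (rate * acc)
    rate = rate - 33 % rate
    return acc

8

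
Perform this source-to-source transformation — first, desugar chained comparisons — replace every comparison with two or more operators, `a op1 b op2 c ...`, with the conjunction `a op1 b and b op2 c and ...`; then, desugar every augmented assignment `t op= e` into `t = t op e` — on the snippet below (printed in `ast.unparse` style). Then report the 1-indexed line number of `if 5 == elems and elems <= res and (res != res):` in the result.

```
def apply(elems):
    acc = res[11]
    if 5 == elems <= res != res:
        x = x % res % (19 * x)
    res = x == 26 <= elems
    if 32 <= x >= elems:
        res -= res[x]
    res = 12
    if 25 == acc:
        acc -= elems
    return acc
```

3

Transformed code:
def apply(elems):
    acc = res[11]
    if 5 == elems and elems <= res and (res != res):
        x = x % res % (19 * x)
    res = x == 26 and 26 <= elems
    if 32 <= x and x >= elems:
        res = res - res[x]
    res = 12
    if 25 == acc:
        acc = acc - elems
    return acc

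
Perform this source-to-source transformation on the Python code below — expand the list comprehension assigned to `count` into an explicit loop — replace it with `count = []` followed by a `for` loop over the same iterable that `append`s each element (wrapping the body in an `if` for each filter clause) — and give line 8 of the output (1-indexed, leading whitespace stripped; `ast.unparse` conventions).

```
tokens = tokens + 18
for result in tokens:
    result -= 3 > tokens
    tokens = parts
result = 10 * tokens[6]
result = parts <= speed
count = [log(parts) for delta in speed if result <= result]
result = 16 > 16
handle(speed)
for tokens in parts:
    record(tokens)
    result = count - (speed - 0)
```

Transformed code:
tokens = tokens + 18
for result in tokens:
    result -= 3 > tokens
    tokens = parts
result = 10 * tokens[6]
result = parts <= speed
count = []
for delta in speed:
    if result <= result:
        count.append(log(parts))
result = 16 > 16
handle(speed)
for tokens in parts:
    record(tokens)
    result = count - (speed - 0)

for delta in speed:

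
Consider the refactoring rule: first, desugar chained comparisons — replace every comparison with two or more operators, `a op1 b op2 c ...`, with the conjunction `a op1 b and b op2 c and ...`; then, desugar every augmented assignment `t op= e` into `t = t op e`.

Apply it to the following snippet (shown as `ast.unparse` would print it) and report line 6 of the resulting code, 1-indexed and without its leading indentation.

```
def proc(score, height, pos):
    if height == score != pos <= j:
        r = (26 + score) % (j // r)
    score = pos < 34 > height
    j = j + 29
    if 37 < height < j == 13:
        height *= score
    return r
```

Transformed code:
def proc(score, height, pos):
    if height == score and score != pos and (pos <= j):
        r = (26 + score) % (j // r)
    score = pos < 34 and 34 > height
    j = j + 29
    if 37 < height and height < j and (j == 13):
        height = height * score
    return r

if 37 < height and height < j and (j == 13):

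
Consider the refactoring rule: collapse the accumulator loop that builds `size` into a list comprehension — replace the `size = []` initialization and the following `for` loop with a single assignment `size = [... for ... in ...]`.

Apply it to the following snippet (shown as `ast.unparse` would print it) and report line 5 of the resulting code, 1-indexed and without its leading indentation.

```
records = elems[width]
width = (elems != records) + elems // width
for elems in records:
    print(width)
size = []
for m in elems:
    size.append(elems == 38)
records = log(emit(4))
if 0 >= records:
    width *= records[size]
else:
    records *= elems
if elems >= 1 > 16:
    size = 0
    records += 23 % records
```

size = [elems == 38 for m in elems]

Transformed code:
records = elems[width]
width = (elems != records) + elems // width
for elems in records:
    print(width)
size = [elems == 38 for m in elems]
records = log(emit(4))
if 0 >= records:
    width *= records[size]
else:
    records *= elems
if elems >= 1 > 16:
    size = 0
    records += 23 % records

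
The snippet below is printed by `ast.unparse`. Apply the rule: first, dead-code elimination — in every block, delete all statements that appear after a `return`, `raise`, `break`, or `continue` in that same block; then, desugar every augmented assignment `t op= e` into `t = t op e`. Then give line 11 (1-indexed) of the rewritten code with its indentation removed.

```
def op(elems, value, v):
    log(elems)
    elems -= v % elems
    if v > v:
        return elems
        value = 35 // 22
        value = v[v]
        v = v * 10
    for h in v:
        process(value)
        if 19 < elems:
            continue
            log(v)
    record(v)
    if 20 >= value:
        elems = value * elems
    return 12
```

if 20 >= value:

Transformed code:
def op(elems, value, v):
    log(elems)
    elems = elems - v % elems
    if v > v:
        return elems
    for h in v:
        process(value)
        if 19 < elems:
            continue
    record(v)
    if 20 >= value:
        elems = value * elems
    return 12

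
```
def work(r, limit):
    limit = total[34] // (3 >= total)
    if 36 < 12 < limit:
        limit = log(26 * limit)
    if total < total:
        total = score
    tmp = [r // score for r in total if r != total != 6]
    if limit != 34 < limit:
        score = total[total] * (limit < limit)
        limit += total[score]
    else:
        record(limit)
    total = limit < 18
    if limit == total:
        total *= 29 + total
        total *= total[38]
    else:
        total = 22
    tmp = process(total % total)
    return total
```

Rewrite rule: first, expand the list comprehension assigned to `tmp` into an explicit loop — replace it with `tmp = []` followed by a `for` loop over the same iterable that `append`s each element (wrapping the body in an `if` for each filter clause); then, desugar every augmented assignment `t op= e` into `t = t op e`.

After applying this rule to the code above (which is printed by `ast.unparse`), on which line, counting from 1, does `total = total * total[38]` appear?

Transformed code:
def work(r, limit):
    limit = total[34] // (3 >= total)
    if 36 < 12 < limit:
        limit = log(26 * limit)
    if total < total:
        total = score
    tmp = []
    for r in total:
        if r != total != 6:
            tmp.append(r // score)
    if limit != 34 < limit:
        score = total[total] * (limit < limit)
        limit = limit + total[score]
    else:
        record(limit)
    total = limit < 18
    if limit == total:
        total = total * (29 + total)
        total = total * total[38]
    else:
        total = 22
    tmp = process(total % total)
    return total

19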